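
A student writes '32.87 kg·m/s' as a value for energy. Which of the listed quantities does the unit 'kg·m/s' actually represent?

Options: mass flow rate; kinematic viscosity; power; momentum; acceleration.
momentum

energy should have units dimensionally equivalent to kg * m^2 / s^2 (e.g. J).
The given unit 'kg·m/s' reduces to kg * m / s. Of the listed options, that is the dimensionality of momentum.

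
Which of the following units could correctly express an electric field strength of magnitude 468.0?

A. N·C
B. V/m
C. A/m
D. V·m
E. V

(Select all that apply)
B

electric field strength has SI base units: kg * m / (A * s^3)

Checking each option against kg * m / (A * s^3):
  A. N·C: ✗ does not match
  B. V/m: ✓ matches
  C. A/m: ✗ does not match
  D. V·m: ✗ does not match
  E. V: ✗ does not match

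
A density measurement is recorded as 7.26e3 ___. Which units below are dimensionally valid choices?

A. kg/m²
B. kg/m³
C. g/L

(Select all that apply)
B, C

density has SI base units: kg / m^3

Checking each option against kg / m^3:
  A. kg/m²: ✗ does not match
  B. kg/m³: ✓ matches
  C. g/L: ✓ matches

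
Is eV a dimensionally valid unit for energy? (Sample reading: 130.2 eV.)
Yes

energy has SI base units: kg * m^2 / s^2
eV reduces to the same SI base units, so it is a valid unit for energy.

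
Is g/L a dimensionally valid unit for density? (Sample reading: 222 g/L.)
Yes

density has SI base units: kg / m^3
g/L reduces to the same SI base units, so it is a valid unit for density.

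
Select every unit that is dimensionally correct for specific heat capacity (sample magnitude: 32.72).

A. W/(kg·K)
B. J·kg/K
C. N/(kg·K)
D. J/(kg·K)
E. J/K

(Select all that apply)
D

specific heat capacity has SI base units: m^2 / (s^2 * K)

Checking each option against m^2 / (s^2 * K):
  A. W/(kg·K): ✗ does not match
  B. J·kg/K: ✗ does not match
  C. N/(kg·K): ✗ does not match
  D. J/(kg·K): ✓ matches
  E. J/K: ✗ does not match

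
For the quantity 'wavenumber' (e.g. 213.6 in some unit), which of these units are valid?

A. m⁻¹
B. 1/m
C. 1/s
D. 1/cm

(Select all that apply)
A, B, D

wavenumber has SI base units: 1 / m

Checking each option against 1 / m:
  A. m⁻¹: ✓ matches
  B. 1/m: ✓ matches
  C. 1/s: ✗ does not match
  D. 1/cm: ✓ matches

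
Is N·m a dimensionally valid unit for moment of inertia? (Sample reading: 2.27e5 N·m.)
No

moment of inertia has SI base units: kg * m^2
N·m does NOT reduce to kg * m^2; a valid unit for moment of inertia would be e.g. kg·m².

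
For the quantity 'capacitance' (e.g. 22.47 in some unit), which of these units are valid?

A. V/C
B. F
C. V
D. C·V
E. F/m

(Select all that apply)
B

capacitance has SI base units: A^2 * s^4 / (kg * m^2)

Checking each option against A^2 * s^4 / (kg * m^2):
  A. V/C: ✗ does not match
  B. F: ✓ matches
  C. V: ✗ does not match
  D. C·V: ✗ does not match
  E. F/m: ✗ does not match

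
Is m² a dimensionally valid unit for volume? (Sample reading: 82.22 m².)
No

volume has SI base units: m^3
m² does NOT reduce to m^3; a valid unit for volume would be e.g. m³.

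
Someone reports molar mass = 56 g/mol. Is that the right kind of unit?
Yes

molar mass has SI base units: kg / mol
g/mol reduces to the same SI base units, so it is a valid unit for molar mass.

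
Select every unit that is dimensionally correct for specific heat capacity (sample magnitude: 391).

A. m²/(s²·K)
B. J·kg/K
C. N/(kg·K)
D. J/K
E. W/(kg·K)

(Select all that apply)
A

specific heat capacity has SI base units: m^2 / (s^2 * K)

Checking each option against m^2 / (s^2 * K):
  A. m²/(s²·K): ✓ matches
  B. J·kg/K: ✗ does not match
  C. N/(kg·K): ✗ does not match
  D. J/K: ✗ does not match
  E. W/(kg·K): ✗ does not match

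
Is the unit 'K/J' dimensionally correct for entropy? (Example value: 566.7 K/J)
No

entropy has SI base units: kg * m^2 / (s^2 * K)
K/J does NOT reduce to kg * m^2 / (s^2 * K); a valid unit for entropy would be e.g. J/K.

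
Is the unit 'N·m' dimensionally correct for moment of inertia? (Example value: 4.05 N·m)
No

moment of inertia has SI base units: kg * m^2
N·m does NOT reduce to kg * m^2; a valid unit for moment of inertia would be e.g. kg·m².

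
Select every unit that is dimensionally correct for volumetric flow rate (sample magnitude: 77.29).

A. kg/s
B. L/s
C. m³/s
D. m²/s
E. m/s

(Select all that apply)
B, C

volumetric flow rate has SI base units: m^3 / s

Checking each option against m^3 / s:
  A. kg/s: ✗ does not match
  B. L/s: ✓ matches
  C. m³/s: ✓ matches
  D. m²/s: ✗ does not match
  E. m/s: ✗ does not match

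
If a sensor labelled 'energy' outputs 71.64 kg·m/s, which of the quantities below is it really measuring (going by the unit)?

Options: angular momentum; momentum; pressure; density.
momentum

energy should have units dimensionally equivalent to kg * m^2 / s^2 (e.g. J).
The given unit 'kg·m/s' reduces to kg * m / s. Of the listed options, that is the dimensionality of momentum.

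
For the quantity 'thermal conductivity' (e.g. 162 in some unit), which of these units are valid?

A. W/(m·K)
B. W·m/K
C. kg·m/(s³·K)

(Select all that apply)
A, C

thermal conductivity has SI base units: kg * m / (s^3 * K)

Checking each option against kg * m / (s^3 * K):
  A. W/(m·K): ✓ matches
  B. W·m/K: ✗ does not match
  C. kg·m/(s³·K): ✓ matches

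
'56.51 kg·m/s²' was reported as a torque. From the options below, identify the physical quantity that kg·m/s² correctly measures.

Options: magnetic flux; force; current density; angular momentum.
force

torque should have units dimensionally equivalent to kg * m^2 / s^2 (e.g. N·m).
The given unit 'kg·m/s²' reduces to kg * m / s^2. Of the listed options, that is the dimensionality of force.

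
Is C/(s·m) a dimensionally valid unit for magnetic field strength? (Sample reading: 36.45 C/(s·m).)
Yes

magnetic field strength has SI base units: A / m
C/(s·m) reduces to the same SI base units, so it is a valid unit for magnetic field strength.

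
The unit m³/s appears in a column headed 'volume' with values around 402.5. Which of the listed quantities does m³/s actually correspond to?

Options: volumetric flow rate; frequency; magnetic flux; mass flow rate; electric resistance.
volumetric flow rate

volume should have units dimensionally equivalent to m^3 (e.g. m³).
The given unit 'm³/s' reduces to m^3 / s. Of the listed options, that is the dimensionality of volumetric flow rate.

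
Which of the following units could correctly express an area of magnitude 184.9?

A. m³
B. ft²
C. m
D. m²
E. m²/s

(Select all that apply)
B, D

area has SI base units: m^2

Checking each option against m^2:
  A. m³: ✗ does not match
  B. ft²: ✓ matches
  C. m: ✗ does not match
  D. m²: ✓ matches
  E. m²/s: ✗ does not match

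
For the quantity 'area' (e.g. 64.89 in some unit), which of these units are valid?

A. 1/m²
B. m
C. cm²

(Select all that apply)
C

area has SI base units: m^2

Checking each option against m^2:
  A. 1/m²: ✗ does not match
  B. m: ✗ does not match
  C. cm²: ✓ matches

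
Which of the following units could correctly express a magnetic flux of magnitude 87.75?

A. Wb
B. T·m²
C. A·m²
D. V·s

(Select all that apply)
A, B, D

magnetic flux has SI base units: kg * m^2 / (A * s^2)

Checking each option against kg * m^2 / (A * s^2):
  A. Wb: ✓ matches
  B. T·m²: ✓ matches
  C. A·m²: ✗ does not match
  D. V·s: ✓ matches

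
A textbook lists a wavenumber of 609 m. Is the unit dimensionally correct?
No

wavenumber has SI base units: 1 / m
m does NOT reduce to 1 / m; a valid unit for wavenumber would be e.g. 1/m.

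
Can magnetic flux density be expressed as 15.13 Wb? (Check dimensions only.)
No

magnetic flux density has SI base units: kg / (A * s^2)
Wb does NOT reduce to kg / (A * s^2); a valid unit for magnetic flux density would be e.g. T.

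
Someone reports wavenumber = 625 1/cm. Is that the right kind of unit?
Yes

wavenumber has SI base units: 1 / m
1/cm reduces to the same SI base units, so it is a valid unit for wavenumber.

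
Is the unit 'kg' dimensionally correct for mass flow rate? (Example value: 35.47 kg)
No

mass flow rate has SI base units: kg / s
kg does NOT reduce to kg / s; a valid unit for mass flow rate would be e.g. kg/s.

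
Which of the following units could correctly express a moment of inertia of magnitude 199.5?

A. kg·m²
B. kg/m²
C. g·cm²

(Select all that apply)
A, C

moment of inertia has SI base units: kg * m^2

Checking each option against kg * m^2:
  A. kg·m²: ✓ matches
  B. kg/m²: ✗ does not match
  C. g·cm²: ✓ matches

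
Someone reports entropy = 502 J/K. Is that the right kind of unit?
Yes

entropy has SI base units: kg * m^2 / (s^2 * K)
J/K reduces to the same SI base units, so it is a valid unit for entropy.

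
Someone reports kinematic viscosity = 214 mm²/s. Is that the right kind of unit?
Yes

kinematic viscosity has SI base units: m^2 / s
mm²/s reduces to the same SI base units, so it is a valid unit for kinematic viscosity.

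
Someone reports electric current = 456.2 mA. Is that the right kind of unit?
Yes

electric current has SI base units: A
mA reduces to the same SI base units, so it is a valid unit for electric current.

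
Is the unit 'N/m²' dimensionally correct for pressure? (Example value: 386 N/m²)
Yes

pressure has SI base units: kg / (m * s^2)
N/m² reduces to the same SI base units, so it is a valid unit for pressure.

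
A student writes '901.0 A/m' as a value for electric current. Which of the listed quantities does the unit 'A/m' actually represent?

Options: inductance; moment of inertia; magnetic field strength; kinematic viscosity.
magnetic field strength

electric current should have units dimensionally equivalent to A (e.g. A).
The given unit 'A/m' reduces to A / m. Of the listed options, that is the dimensionality of magnetic field strength.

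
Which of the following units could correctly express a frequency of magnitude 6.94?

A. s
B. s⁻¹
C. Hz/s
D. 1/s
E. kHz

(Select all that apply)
B, D, E

frequency has SI base units: 1 / s

Checking each option against 1 / s:
  A. s: ✗ does not match
  B. s⁻¹: ✓ matches
  C. Hz/s: ✗ does not match
  D. 1/s: ✓ matches
  E. kHz: ✓ matches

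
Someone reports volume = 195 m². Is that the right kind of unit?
No

volume has SI base units: m^3
m² does NOT reduce to m^3; a valid unit for volume would be e.g. m³.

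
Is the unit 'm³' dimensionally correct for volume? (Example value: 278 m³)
Yes

volume has SI base units: m^3
m³ reduces to the same SI base units, so it is a valid unit for volume.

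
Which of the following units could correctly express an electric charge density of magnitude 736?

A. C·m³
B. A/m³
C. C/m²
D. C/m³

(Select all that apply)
D

electric charge density has SI base units: A * s / m^3

Checking each option against A * s / m^3:
  A. C·m³: ✗ does not match
  B. A/m³: ✗ does not match
  C. C/m²: ✗ does not match
  D. C/m³: ✓ matches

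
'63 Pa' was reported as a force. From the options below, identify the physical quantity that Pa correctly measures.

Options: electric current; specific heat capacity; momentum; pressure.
pressure

force should have units dimensionally equivalent to kg * m / s^2 (e.g. N).
The given unit 'Pa' reduces to kg / (m * s^2). Of the listed options, that is the dimensionality of pressure.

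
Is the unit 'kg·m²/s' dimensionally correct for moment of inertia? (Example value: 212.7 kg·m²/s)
No

moment of inertia has SI base units: kg * m^2
kg·m²/s does NOT reduce to kg * m^2; a valid unit for moment of inertia would be e.g. kg·m².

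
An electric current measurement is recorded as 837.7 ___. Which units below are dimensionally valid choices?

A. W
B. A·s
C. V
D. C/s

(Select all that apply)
D

electric current has SI base units: A

Checking each option against A:
  A. W: ✗ does not match
  B. A·s: ✗ does not match
  C. V: ✗ does not match
  D. C/s: ✓ matches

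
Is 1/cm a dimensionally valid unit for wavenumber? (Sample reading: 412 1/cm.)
Yes

wavenumber has SI base units: 1 / m
1/cm reduces to the same SI base units, so it is a valid unit for wavenumber.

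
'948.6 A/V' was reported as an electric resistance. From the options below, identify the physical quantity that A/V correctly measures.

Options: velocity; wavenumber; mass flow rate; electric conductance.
electric conductance

electric resistance should have units dimensionally equivalent to kg * m^2 / (A^2 * s^3) (e.g. Ω).
The given unit 'A/V' reduces to A^2 * s^3 / (kg * m^2). Of the listed options, that is the dimensionality of electric conductance.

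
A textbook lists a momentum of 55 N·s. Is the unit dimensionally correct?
Yes

momentum has SI base units: kg * m / s
N·s reduces to the same SI base units, so it is a valid unit for momentum.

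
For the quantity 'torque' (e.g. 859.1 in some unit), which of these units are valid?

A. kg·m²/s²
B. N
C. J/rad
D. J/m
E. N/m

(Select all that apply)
A, C

torque has SI base units: kg * m^2 / s^2

Checking each option against kg * m^2 / s^2:
  A. kg·m²/s²: ✓ matches
  B. N: ✗ does not match
  C. J/rad: ✓ matches
  D. J/m: ✗ does not match
  E. N/m: ✗ does not match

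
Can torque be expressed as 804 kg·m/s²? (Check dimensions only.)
No

torque has SI base units: kg * m^2 / s^2
kg·m/s² does NOT reduce to kg * m^2 / s^2; a valid unit for torque would be e.g. N·m.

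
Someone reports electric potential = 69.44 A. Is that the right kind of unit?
No

electric potential has SI base units: kg * m^2 / (A * s^3)
A does NOT reduce to kg * m^2 / (A * s^3); a valid unit for electric potential would be e.g. V.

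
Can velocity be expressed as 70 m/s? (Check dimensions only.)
Yes

velocity has SI base units: m / s
m/s reduces to the same SI base units, so it is a valid unit for velocity.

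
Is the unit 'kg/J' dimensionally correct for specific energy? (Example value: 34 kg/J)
No

specific energy has SI base units: m^2 / s^2
kg/J does NOT reduce to m^2 / s^2; a valid unit for specific energy would be e.g. J/kg.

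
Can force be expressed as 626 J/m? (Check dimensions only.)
Yes

force has SI base units: kg * m / s^2
J/m reduces to the same SI base units, so it is a valid unit for force.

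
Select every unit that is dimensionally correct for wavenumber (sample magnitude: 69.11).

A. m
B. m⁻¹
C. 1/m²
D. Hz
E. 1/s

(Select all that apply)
B

wavenumber has SI base units: 1 / m

Checking each option against 1 / m:
  A. m: ✗ does not match
  B. m⁻¹: ✓ matches
  C. 1/m²: ✗ does not match
  D. Hz: ✗ does not match
  E. 1/s: ✗ does not match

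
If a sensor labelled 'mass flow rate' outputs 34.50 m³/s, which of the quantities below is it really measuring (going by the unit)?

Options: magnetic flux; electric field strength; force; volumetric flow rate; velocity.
volumetric flow rate

mass flow rate should have units dimensionally equivalent to kg / s (e.g. kg/s).
The given unit 'm³/s' reduces to m^3 / s. Of the listed options, that is the dimensionality of volumetric flow rate.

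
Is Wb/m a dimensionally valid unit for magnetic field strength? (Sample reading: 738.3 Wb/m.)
No

magnetic field strength has SI base units: A / m
Wb/m does NOT reduce to A / m; a valid unit for magnetic field strength would be e.g. A/m.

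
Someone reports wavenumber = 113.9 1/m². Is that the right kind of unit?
No

wavenumber has SI base units: 1 / m
1/m² does NOT reduce to 1 / m; a valid unit for wavenumber would be e.g. 1/m.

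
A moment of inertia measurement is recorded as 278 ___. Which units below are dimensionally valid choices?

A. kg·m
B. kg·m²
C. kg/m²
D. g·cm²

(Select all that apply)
B, D

moment of inertia has SI base units: kg * m^2

Checking each option against kg * m^2:
  A. kg·m: ✗ does not match
  B. kg·m²: ✓ matches
  C. kg/m²: ✗ does not match
  D. g·cm²: ✓ matches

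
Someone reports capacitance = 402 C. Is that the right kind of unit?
No

capacitance has SI base units: A^2 * s^4 / (kg * m^2)
C does NOT reduce to A^2 * s^4 / (kg * m^2); a valid unit for capacitance would be e.g. F.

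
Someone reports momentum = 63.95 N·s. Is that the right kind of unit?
Yes

momentum has SI base units: kg * m / s
N·s reduces to the same SI base units, so it is a valid unit for momentum.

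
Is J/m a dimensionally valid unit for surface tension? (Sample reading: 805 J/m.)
No

surface tension has SI base units: kg / s^2
J/m does NOT reduce to kg / s^2; a valid unit for surface tension would be e.g. N/m.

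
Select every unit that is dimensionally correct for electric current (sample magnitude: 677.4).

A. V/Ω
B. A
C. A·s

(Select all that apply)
A, B

electric current has SI base units: A

Checking each option against A:
  A. V/Ω: ✓ matches
  B. A: ✓ matches
  C. A·s: ✗ does not match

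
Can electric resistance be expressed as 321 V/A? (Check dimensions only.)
Yes

electric resistance has SI base units: kg * m^2 / (A^2 * s^3)
V/A reduces to the same SI base units, so it is a valid unit for electric resistance.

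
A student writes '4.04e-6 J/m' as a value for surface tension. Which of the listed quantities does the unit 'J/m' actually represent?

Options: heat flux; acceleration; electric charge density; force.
force

surface tension should have units dimensionally equivalent to kg / s^2 (e.g. N/m).
The given unit 'J/m' reduces to kg * m / s^2. Of the listed options, that is the dimensionality of force.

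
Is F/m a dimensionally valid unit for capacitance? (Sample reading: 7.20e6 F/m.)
No

capacitance has SI base units: A^2 * s^4 / (kg * m^2)
F/m does NOT reduce to A^2 * s^4 / (kg * m^2); a valid unit for capacitance would be e.g. F.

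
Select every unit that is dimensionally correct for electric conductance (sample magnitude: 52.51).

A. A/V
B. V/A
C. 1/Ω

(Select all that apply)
A, C

electric conductance has SI base units: A^2 * s^3 / (kg * m^2)

Checking each option against A^2 * s^3 / (kg * m^2):
  A. A/V: ✓ matches
  B. V/A: ✗ does not match
  C. 1/Ω: ✓ matches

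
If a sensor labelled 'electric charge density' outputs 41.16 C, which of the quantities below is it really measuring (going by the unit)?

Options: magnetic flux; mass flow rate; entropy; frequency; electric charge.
electric charge

electric charge density should have units dimensionally equivalent to A * s / m^3 (e.g. C/m³).
The given unit 'C' reduces to A * s. Of the listed options, that is the dimensionality of electric charge.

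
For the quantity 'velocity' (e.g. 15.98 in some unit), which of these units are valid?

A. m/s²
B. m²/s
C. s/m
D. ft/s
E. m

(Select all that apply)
D

velocity has SI base units: m / s

Checking each option against m / s:
  A. m/s²: ✗ does not match
  B. m²/s: ✗ does not match
  C. s/m: ✗ does not match
  D. ft/s: ✓ matches
  E. m: ✗ does not match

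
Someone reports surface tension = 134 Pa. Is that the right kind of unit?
No

surface tension has SI base units: kg / s^2
Pa does NOT reduce to kg / s^2; a valid unit for surface tension would be e.g. N/m.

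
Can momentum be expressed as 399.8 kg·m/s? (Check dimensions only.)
Yes

momentum has SI base units: kg * m / s
kg·m/s reduces to the same SI base units, so it is a valid unit for momentum.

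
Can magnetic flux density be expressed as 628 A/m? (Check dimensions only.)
No

magnetic flux density has SI base units: kg / (A * s^2)
A/m does NOT reduce to kg / (A * s^2); a valid unit for magnetic flux density would be e.g. T.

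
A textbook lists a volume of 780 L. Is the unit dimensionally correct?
Yes

volume has SI base units: m^3
L reduces to the same SI base units, so it is a valid unit for volume.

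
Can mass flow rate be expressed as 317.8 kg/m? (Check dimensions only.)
No

mass flow rate has SI base units: kg / s
kg/m does NOT reduce to kg / s; a valid unit for mass flow rate would be e.g. kg/s.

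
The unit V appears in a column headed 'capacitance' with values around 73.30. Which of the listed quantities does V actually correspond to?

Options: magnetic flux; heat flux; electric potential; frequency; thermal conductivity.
electric potential

capacitance should have units dimensionally equivalent to A^2 * s^4 / (kg * m^2) (e.g. F).
The given unit 'V' reduces to kg * m^2 / (A * s^3). Of the listed options, that is the dimensionality of electric potential.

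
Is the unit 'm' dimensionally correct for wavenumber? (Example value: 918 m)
No

wavenumber has SI base units: 1 / m
m does NOT reduce to 1 / m; a valid unit for wavenumber would be e.g. 1/m.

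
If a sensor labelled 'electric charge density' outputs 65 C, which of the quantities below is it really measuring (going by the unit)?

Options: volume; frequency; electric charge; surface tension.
electric charge

electric charge density should have units dimensionally equivalent to A * s / m^3 (e.g. C/m³).
The given unit 'C' reduces to A * s. Of the listed options, that is the dimensionality of electric charge.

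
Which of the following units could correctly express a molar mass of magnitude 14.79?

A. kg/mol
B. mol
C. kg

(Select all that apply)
A

molar mass has SI base units: kg / mol

Checking each option against kg / mol:
  A. kg/mol: ✓ matches
  B. mol: ✗ does not match
  C. kg: ✗ does not match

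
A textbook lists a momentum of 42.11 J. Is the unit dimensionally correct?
No

momentum has SI base units: kg * m / s
J does NOT reduce to kg * m / s; a valid unit for momentum would be e.g. kg·m/s.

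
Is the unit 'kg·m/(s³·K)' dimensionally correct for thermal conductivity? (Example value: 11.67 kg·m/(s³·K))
Yes

thermal conductivity has SI base units: kg * m / (s^3 * K)
kg·m/(s³·K) reduces to the same SI base units, so it is a valid unit for thermal conductivity.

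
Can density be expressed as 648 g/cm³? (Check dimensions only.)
Yes

density has SI base units: kg / m^3
g/cm³ reduces to the same SI base units, so it is a valid unit for density.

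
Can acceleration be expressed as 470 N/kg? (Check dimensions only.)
Yes

acceleration has SI base units: m / s^2
N/kg reduces to the same SI base units, so it is a valid unit for acceleration.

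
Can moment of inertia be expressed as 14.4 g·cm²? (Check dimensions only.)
Yes

moment of inertia has SI base units: kg * m^2
g·cm² reduces to the same SI base units, so it is a valid unit for moment of inertia.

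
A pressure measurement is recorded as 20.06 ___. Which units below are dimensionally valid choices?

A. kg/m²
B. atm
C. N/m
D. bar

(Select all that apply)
B, D

pressure has SI base units: kg / (m * s^2)

Checking each option against kg / (m * s^2):
  A. kg/m²: ✗ does not match
  B. atm: ✓ matches
  C. N/m: ✗ does not match
  D. bar: ✓ matches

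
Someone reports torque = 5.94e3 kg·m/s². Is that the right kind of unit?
No

torque has SI base units: kg * m^2 / s^2
kg·m/s² does NOT reduce to kg * m^2 / s^2; a valid unit for torque would be e.g. N·m.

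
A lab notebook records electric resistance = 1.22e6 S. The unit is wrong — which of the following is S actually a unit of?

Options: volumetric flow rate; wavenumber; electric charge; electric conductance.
electric conductance

electric resistance should have units dimensionally equivalent to kg * m^2 / (A^2 * s^3) (e.g. Ω).
The given unit 'S' reduces to A^2 * s^3 / (kg * m^2). Of the listed options, that is the dimensionality of electric conductance.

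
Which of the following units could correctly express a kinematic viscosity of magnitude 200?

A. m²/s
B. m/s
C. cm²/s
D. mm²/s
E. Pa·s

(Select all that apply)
A, C, D

kinematic viscosity has SI base units: m^2 / s

Checking each option against m^2 / s:
  A. m²/s: ✓ matches
  B. m/s: ✗ does not match
  C. cm²/s: ✓ matches
  D. mm²/s: ✓ matches
  E. Pa·s: ✗ does not match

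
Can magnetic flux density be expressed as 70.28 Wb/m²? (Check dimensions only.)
Yes

magnetic flux density has SI base units: kg / (A * s^2)
Wb/m² reduces to the same SI base units, so it is a valid unit for magnetic flux density.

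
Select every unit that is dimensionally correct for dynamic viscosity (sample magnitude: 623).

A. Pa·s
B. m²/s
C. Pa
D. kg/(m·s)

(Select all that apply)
A, D

dynamic viscosity has SI base units: kg / (m * s)

Checking each option against kg / (m * s):
  A. Pa·s: ✓ matches
  B. m²/s: ✗ does not match
  C. Pa: ✗ does not match
  D. kg/(m·s): ✓ matches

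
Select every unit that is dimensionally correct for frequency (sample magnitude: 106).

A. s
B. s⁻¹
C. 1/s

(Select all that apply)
B, C

frequency has SI base units: 1 / s

Checking each option against 1 / s:
  A. s: ✗ does not match
  B. s⁻¹: ✓ matches
  C. 1/s: ✓ matches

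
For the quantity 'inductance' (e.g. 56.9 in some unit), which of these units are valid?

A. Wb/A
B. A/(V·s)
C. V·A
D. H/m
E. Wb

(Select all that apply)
A

inductance has SI base units: kg * m^2 / (A^2 * s^2)

Checking each option against kg * m^2 / (A^2 * s^2):
  A. Wb/A: ✓ matches
  B. A/(V·s): ✗ does not match
  C. V·A: ✗ does not match
  D. H/m: ✗ does not match
  E. Wb: ✗ does not match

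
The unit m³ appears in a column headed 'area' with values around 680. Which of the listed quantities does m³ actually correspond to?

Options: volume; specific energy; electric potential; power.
volume

area should have units dimensionally equivalent to m^2 (e.g. m²).
The given unit 'm³' reduces to m^3. Of the listed options, that is the dimensionality of volume.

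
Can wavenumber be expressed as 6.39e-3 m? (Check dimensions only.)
No

wavenumber has SI base units: 1 / m
m does NOT reduce to 1 / m; a valid unit for wavenumber would be e.g. 1/m.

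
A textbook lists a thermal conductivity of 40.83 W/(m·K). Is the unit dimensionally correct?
Yes

thermal conductivity has SI base units: kg * m / (s^3 * K)
W/(m·K) reduces to the same SI base units, so it is a valid unit for thermal conductivity.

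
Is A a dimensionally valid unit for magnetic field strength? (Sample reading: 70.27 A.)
No

magnetic field strength has SI base units: A / m
A does NOT reduce to A / m; a valid unit for magnetic field strength would be e.g. A/m.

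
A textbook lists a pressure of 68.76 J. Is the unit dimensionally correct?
No

pressure has SI base units: kg / (m * s^2)
J does NOT reduce to kg / (m * s^2); a valid unit for pressure would be e.g. Pa.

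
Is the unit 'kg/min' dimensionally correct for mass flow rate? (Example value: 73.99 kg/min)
Yes

mass flow rate has SI base units: kg / s
kg/min reduces to the same SI base units, so it is a valid unit for mass flow rate.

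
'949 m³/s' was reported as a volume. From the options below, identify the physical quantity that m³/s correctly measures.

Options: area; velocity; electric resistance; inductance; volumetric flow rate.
volumetric flow rate

volume should have units dimensionally equivalent to m^3 (e.g. m³).
The given unit 'm³/s' reduces to m^3 / s. Of the listed options, that is the dimensionality of volumetric flow rate.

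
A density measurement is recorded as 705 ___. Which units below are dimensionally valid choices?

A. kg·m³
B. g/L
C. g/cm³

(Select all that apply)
B, C

density has SI base units: kg / m^3

Checking each option against kg / m^3:
  A. kg·m³: ✗ does not match
  B. g/L: ✓ matches
  C. g/cm³: ✓ matches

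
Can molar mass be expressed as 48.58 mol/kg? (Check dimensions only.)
No

molar mass has SI base units: kg / mol
mol/kg does NOT reduce to kg / mol; a valid unit for molar mass would be e.g. kg/mol.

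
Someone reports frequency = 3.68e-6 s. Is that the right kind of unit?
No

frequency has SI base units: 1 / s
s does NOT reduce to 1 / s; a valid unit for frequency would be e.g. Hz.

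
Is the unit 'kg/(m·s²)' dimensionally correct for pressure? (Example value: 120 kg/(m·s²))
Yes

pressure has SI base units: kg / (m * s^2)
kg/(m·s²) reduces to the same SI base units, so it is a valid unit for pressure.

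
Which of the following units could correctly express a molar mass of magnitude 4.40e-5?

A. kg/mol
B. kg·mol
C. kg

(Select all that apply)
A

molar mass has SI base units: kg / mol

Checking each option against kg / mol:
  A. kg/mol: ✓ matches
  B. kg·mol: ✗ does not match
  C. kg: ✗ does not match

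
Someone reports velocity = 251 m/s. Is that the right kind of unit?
Yes

velocity has SI base units: m / s
m/s reduces to the same SI base units, so it is a valid unit for velocity.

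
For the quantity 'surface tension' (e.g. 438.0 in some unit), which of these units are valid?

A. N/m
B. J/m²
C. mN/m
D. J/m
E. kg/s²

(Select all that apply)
A, B, C, E

surface tension has SI base units: kg / s^2

Checking each option against kg / s^2:
  A. N/m: ✓ matches
  B. J/m²: ✓ matches
  C. mN/m: ✓ matches
  D. J/m: ✗ does not match
  E. kg/s²: ✓ matches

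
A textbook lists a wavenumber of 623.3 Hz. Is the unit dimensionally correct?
No

wavenumber has SI base units: 1 / m
Hz does NOT reduce to 1 / m; a valid unit for wavenumber would be e.g. 1/m.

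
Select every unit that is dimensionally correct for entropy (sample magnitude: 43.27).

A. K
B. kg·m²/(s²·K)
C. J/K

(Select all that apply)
B, C

entropy has SI base units: kg * m^2 / (s^2 * K)

Checking each option against kg * m^2 / (s^2 * K):
  A. K: ✗ does not match
  B. kg·m²/(s²·K): ✓ matches
  C. J/K: ✓ matches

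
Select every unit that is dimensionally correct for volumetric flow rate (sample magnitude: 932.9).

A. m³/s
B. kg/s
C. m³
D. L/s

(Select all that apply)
A, D

volumetric flow rate has SI base units: m^3 / s

Checking each option against m^3 / s:
  A. m³/s: ✓ matches
  B. kg/s: ✗ does not match
  C. m³: ✗ does not match
  D. L/s: ✓ matches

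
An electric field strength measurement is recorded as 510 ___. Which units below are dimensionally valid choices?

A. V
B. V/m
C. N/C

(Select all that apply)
B, C

electric field strength has SI base units: kg * m / (A * s^3)

Checking each option against kg * m / (A * s^3):
  A. V: ✗ does not match
  B. V/m: ✓ matches
  C. N/C: ✓ matches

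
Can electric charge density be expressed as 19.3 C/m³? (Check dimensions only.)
Yes

electric charge density has SI base units: A * s / m^3
C/m³ reduces to the same SI base units, so it is a valid unit for electric charge density.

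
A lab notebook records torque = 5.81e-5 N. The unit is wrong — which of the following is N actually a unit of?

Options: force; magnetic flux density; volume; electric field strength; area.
force

torque should have units dimensionally equivalent to kg * m^2 / s^2 (e.g. N·m).
The given unit 'N' reduces to kg * m / s^2. Of the listed options, that is the dimensionality of force.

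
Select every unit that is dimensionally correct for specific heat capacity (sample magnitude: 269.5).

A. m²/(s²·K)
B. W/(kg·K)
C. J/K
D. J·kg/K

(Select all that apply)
A

specific heat capacity has SI base units: m^2 / (s^2 * K)

Checking each option against m^2 / (s^2 * K):
  A. m²/(s²·K): ✓ matches
  B. W/(kg·K): ✗ does not match
  C. J/K: ✗ does not match
  D. J·kg/K: ✗ does not match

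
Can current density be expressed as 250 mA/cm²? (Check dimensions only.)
Yes

current density has SI base units: A / m^2
mA/cm² reduces to the same SI base units, so it is a valid unit for current density.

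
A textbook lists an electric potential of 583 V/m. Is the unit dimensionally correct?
No

electric potential has SI base units: kg * m^2 / (A * s^3)
V/m does NOT reduce to kg * m^2 / (A * s^3); a valid unit for electric potential would be e.g. V.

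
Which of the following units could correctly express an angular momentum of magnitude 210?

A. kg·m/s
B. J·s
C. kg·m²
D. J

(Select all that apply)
B

angular momentum has SI base units: kg * m^2 / s

Checking each option against kg * m^2 / s:
  A. kg·m/s: ✗ does not match
  B. J·s: ✓ matches
  C. kg·m²: ✗ does not match
  D. J: ✗ does not match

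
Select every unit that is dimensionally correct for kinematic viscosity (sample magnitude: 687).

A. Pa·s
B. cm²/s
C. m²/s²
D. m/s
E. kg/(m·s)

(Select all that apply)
B

kinematic viscosity has SI base units: m^2 / s

Checking each option against m^2 / s:
  A. Pa·s: ✗ does not match
  B. cm²/s: ✓ matches
  C. m²/s²: ✗ does not match
  D. m/s: ✗ does not match
  E. kg/(m·s): ✗ does not match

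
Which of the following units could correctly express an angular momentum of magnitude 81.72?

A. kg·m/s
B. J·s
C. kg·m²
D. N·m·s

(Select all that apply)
B, D

angular momentum has SI base units: kg * m^2 / s

Checking each option against kg * m^2 / s:
  A. kg·m/s: ✗ does not match
  B. J·s: ✓ matches
  C. kg·m²: ✗ does not match
  D. N·m·s: ✓ matches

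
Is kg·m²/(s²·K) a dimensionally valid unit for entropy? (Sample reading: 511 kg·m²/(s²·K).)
Yes

entropy has SI base units: kg * m^2 / (s^2 * K)
kg·m²/(s²·K) reduces to the same SI base units, so it is a valid unit for entropy.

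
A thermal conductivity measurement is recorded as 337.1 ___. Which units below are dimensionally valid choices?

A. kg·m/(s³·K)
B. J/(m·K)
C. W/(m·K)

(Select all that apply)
A, C

thermal conductivity has SI base units: kg * m / (s^3 * K)

Checking each option against kg * m / (s^3 * K):
  A. kg·m/(s³·K): ✓ matches
  B. J/(m·K): ✗ does not match
  C. W/(m·K): ✓ matches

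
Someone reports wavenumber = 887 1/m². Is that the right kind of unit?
No

wavenumber has SI base units: 1 / m
1/m² does NOT reduce to 1 / m; a valid unit for wavenumber would be e.g. 1/m.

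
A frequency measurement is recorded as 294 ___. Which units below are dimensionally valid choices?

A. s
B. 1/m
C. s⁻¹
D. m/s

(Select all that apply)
C

frequency has SI base units: 1 / s

Checking each option against 1 / s:
  A. s: ✗ does not match
  B. 1/m: ✗ does not match
  C. s⁻¹: ✓ matches
  D. m/s: ✗ does not match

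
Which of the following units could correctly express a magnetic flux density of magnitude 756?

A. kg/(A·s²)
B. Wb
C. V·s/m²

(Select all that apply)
A, C

magnetic flux density has SI base units: kg / (A * s^2)

Checking each option against kg / (A * s^2):
  A. kg/(A·s²): ✓ matches
  B. Wb: ✗ does not match
  C. V·s/m²: ✓ matches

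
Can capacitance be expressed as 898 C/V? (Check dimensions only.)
Yes

capacitance has SI base units: A^2 * s^4 / (kg * m^2)
C/V reduces to the same SI base units, so it is a valid unit for capacitance.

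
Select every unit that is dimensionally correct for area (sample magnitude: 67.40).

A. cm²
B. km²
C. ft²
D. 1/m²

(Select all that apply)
A, B, C

area has SI base units: m^2

Checking each option against m^2:
  A. cm²: ✓ matches
  B. km²: ✓ matches
  C. ft²: ✓ matches
  D. 1/m²: ✗ does not match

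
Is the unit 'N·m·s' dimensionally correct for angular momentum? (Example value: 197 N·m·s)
Yes

angular momentum has SI base units: kg * m^2 / s
N·m·s reduces to the same SI base units, so it is a valid unit for angular momentum.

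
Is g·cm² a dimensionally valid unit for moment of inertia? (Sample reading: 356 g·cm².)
Yes

moment of inertia has SI base units: kg * m^2
g·cm² reduces to the same SI base units, so it is a valid unit for moment of inertia.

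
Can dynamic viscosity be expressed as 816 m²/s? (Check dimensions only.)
No

dynamic viscosity has SI base units: kg / (m * s)
m²/s does NOT reduce to kg / (m * s); a valid unit for dynamic viscosity would be e.g. Pa·s.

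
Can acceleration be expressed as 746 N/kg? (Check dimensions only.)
Yes

acceleration has SI base units: m / s^2
N/kg reduces to the same SI base units, so it is a valid unit for acceleration.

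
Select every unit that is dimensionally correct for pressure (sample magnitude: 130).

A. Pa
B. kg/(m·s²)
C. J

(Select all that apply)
A, B

pressure has SI base units: kg / (m * s^2)

Checking each option against kg / (m * s^2):
  A. Pa: ✓ matches
  B. kg/(m·s²): ✓ matches
  C. J: ✗ does not match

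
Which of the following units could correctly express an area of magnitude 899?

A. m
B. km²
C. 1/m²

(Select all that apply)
B

area has SI base units: m^2

Checking each option against m^2:
  A. m: ✗ does not match
  B. km²: ✓ matches
  C. 1/m²: ✗ does not match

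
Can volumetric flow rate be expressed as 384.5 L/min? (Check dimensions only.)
Yes

volumetric flow rate has SI base units: m^3 / s
L/min reduces to the same SI base units, so it is a valid unit for volumetric flow rate.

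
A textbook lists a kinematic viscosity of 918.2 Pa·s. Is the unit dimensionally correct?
No

kinematic viscosity has SI base units: m^2 / s
Pa·s does NOT reduce to m^2 / s; a valid unit for kinematic viscosity would be e.g. m²/s.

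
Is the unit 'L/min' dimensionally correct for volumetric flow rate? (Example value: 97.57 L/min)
Yes

volumetric flow rate has SI base units: m^3 / s
L/min reduces to the same SI base units, so it is a valid unit for volumetric flow rate.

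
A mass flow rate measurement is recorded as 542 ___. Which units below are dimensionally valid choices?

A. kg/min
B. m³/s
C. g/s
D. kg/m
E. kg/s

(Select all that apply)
A, C, E

mass flow rate has SI base units: kg / s

Checking each option against kg / s:
  A. kg/min: ✓ matches
  B. m³/s: ✗ does not match
  C. g/s: ✓ matches
  D. kg/m: ✗ does not match
  E. kg/s: ✓ matches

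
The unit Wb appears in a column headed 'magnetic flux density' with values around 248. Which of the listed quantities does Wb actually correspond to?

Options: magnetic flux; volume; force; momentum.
magnetic flux

magnetic flux density should have units dimensionally equivalent to kg / (A * s^2) (e.g. T).
The given unit 'Wb' reduces to kg * m^2 / (A * s^2). Of the listed options, that is the dimensionality of magnetic flux.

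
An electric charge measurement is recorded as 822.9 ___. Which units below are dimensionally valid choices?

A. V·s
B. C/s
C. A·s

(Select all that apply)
C

electric charge has SI base units: A * s

Checking each option against A * s:
  A. V·s: ✗ does not match
  B. C/s: ✗ does not match
  C. A·s: ✓ matches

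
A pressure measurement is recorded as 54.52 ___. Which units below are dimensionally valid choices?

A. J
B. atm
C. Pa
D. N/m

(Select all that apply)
B, C

pressure has SI base units: kg / (m * s^2)

Checking each option against kg / (m * s^2):
  A. J: ✗ does not match
  B. atm: ✓ matches
  C. Pa: ✓ matches
  D. N/m: ✗ does not match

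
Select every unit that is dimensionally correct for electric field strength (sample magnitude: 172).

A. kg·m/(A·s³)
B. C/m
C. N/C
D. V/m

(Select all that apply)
A, C, D

electric field strength has SI base units: kg * m / (A * s^3)

Checking each option against kg * m / (A * s^3):
  A. kg·m/(A·s³): ✓ matches
  B. C/m: ✗ does not match
  C. N/C: ✓ matches
  D. V/m: ✓ matches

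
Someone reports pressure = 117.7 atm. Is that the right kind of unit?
Yes

pressure has SI base units: kg / (m * s^2)
atm reduces to the same SI base units, so it is a valid unit for pressure.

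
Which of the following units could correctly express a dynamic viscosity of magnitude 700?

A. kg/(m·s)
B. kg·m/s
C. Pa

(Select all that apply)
A

dynamic viscosity has SI base units: kg / (m * s)

Checking each option against kg / (m * s):
  A. kg/(m·s): ✓ matches
  B. kg·m/s: ✗ does not match
  C. Pa: ✗ does not match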